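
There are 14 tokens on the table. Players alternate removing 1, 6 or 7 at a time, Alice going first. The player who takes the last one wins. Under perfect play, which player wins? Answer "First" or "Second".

Second

W/L table (W = player to move can force a win):
i:   0  1  2  3  4  5  6  7  8  9 10 11 12 13 14
     L  W  L  W  L  W  W  W  W  W  W  W  L  W  L
Position 14 is L, so the second player wins.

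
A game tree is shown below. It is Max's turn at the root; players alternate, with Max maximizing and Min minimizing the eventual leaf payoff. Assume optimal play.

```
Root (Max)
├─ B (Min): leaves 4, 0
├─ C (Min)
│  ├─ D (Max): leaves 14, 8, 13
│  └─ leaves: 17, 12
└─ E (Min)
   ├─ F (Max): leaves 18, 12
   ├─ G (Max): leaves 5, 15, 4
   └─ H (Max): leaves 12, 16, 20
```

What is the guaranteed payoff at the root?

B (Min): min(4, 0) = 0
D (Max): max(14, 8, 13) = 14
C (Min): min(14, 17, 12) = 12
F (Max): max(18, 12) = 18
G (Max): max(5, 15, 4) = 15
H (Max): max(12, 16, 20) = 20
E (Min): min(18, 15, 20) = 15
Root (Max): max(0, 12, 15) = 15

15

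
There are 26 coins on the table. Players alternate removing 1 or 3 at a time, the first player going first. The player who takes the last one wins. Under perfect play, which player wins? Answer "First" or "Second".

Second

Positions where the player to move wins (W) vs loses (L):
i:   0  1  2  3  4  5  6  7  8  9 10 11 12 13 14 15 16 17 18 19 20 21 22 23 24 25 26
     L  W  L  W  L  W  L  W  L  W  L  W  L  W  L  W  L  W  L  W  L  W  L  W  L  W  L
Position 26 is L, so the second player wins.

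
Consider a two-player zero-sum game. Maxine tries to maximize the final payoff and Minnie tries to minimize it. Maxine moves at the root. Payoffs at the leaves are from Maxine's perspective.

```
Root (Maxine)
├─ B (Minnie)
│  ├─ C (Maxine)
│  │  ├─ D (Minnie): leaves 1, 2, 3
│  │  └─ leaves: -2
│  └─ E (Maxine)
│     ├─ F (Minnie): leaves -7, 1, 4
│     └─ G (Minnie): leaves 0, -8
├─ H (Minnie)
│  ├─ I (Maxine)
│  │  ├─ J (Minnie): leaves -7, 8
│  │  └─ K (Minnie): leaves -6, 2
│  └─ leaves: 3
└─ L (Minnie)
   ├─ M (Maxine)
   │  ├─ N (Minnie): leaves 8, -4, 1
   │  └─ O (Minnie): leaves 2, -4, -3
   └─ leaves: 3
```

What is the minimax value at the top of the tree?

-4

D (Minnie): min(1, 2, 3) = 1
C (Maxine): max(1, -2) = 1
F (Minnie): min(-7, 1, 4) = -7
G (Minnie): min(0, -8) = -8
E (Maxine): max(-7, -8) = -7
B (Minnie): min(1, -7) = -7
J (Minnie): min(-7, 8) = -7
K (Minnie): min(-6, 2) = -6
I (Maxine): max(-7, -6) = -6
H (Minnie): min(-6, 3) = -6
N (Minnie): min(8, -4, 1) = -4
O (Minnie): min(2, -4, -3) = -4
M (Maxine): max(-4, -4) = -4
L (Minnie): min(-4, 3) = -4
Root (Maxine): max(-7, -6, -4) = -4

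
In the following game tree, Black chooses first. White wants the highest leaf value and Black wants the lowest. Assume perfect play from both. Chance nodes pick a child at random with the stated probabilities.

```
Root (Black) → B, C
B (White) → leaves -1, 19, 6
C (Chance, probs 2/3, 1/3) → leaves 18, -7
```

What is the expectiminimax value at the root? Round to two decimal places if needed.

9.67

B (White): max(-1, 19, 6) = 19
C (Chance): 2/3·18 + 1/3·-7 = 9.67
Root (Black): min(19, 9.67) = 9.67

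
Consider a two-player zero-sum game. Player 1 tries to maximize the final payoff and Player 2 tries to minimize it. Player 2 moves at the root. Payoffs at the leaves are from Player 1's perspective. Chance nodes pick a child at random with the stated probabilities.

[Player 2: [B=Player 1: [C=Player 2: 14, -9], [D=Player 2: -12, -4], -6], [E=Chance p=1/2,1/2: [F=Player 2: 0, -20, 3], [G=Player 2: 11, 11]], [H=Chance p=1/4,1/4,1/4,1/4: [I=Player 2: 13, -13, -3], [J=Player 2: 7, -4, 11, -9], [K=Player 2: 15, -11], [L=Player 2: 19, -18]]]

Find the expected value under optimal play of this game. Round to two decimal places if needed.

-12.75

C (Player 2): min(14, -9) = -9
D (Player 2): min(-12, -4) = -12
B (Player 1): max(-9, -12, -6) = -6
F (Player 2): min(0, -20, 3) = -20
G (Player 2): min(11, 11) = 11
E (Chance): 1/2·-20 + 1/2·11 = -4.5
I (Player 2): min(13, -13, -3) = -13
J (Player 2): min(7, -4, 11, -9) = -9
K (Player 2): min(15, -11) = -11
L (Player 2): min(19, -18) = -18
H (Chance): 1/4·-13 + 1/4·-9 + 1/4·-11 + 1/4·-18 = -12.75
Root (Player 2): min(-6, -4.5, -12.75) = -12.75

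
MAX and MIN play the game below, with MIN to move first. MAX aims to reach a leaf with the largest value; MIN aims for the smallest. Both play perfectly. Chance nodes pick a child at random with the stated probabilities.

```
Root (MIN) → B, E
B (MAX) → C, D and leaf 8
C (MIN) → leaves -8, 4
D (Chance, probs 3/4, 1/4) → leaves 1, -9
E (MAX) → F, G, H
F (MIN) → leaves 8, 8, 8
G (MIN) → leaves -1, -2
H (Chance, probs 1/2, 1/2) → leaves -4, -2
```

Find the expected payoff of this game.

C (MIN): min(-8, 4) = -8
D (Chance): 3/4·1 + 1/4·-9 = -1.5
B (MAX): max(-8, -1.5, 8) = 8
F (MIN): min(8, 8, 8) = 8
G (MIN): min(-1, -2) = -2
H (Chance): 1/2·-4 + 1/2·-2 = -3
E (MAX): max(8, -2, -3) = 8
Root (MIN): min(8, 8) = 8

8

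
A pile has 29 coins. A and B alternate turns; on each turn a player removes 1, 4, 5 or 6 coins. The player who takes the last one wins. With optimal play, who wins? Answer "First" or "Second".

Second

W/L table (W = player to move can force a win):
i:   0  1  2  3  4  5  6  7  8  9 10 11 12 13 14 15 16 17 18 19 20 21 22 23 24 25 26 27 28 29
     L  W  L  W  W  W  W  W  W  L  W  L  W  W  W  W  W  W  L  W  L  W  W  W  W  W  W  L  W  L
Position 29 is L, so the second player wins.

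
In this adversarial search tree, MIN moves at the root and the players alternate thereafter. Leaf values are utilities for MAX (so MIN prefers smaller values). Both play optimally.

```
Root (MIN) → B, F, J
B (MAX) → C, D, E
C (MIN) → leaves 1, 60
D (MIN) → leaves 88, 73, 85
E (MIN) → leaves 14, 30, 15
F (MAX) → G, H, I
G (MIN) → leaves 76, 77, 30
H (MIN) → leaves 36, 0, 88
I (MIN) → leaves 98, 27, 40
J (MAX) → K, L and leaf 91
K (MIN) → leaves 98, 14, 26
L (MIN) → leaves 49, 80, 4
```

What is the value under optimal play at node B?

73

C: min(1, 60) = 1
D: min(88, 73, 85) = 73
E: min(14, 30, 15) = 14
B: max(1, 73, 14) = 73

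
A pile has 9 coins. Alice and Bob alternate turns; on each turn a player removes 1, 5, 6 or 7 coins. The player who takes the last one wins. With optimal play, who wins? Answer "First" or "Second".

First

Compute winning (W) and losing (L) positions by backward induction:
i:   0  1  2  3  4  5  6  7  8  9
     L  W  L  W  L  W  W  W  W  W
Position 9 is W, so the first player wins.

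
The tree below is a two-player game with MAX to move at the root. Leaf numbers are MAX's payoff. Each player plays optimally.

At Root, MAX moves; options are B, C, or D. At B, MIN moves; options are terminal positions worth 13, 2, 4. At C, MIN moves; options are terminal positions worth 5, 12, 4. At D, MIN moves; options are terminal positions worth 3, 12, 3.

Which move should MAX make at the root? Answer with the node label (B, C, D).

B (MIN): min(13, 2, 4) = 2
C (MIN): min(5, 12, 4) = 4
D (MIN): min(3, 12, 3) = 3
Root (MAX): max(2, 4, 3) = 4
MAX picks the child with the highest value: C (value 4).

C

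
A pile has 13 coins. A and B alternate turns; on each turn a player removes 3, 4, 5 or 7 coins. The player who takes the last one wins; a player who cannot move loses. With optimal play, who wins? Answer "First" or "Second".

Mark each pile size as W (mover wins) or L (mover loses):
i:   0  1  2  3  4  5  6  7  8  9 10 11 12 13
     L  L  L  W  W  W  W  W  W  W  L  L  L  W
Position 13 is W, so the first player wins.

First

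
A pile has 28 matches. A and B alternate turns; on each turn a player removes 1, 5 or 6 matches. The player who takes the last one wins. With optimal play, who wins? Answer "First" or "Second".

W/L table (W = player to move can force a win):
i:   0  1  2  3  4  5  6  7  8  9 10 11 12 13 14 15 16 17 18 19 20 21 22 23 24 25 26 27 28
     L  W  L  W  L  W  W  W  W  W  W  L  W  L  W  L  W  W  W  W  W  W  L  W  L  W  L  W  W
Position 28 is W, so the first player wins.

First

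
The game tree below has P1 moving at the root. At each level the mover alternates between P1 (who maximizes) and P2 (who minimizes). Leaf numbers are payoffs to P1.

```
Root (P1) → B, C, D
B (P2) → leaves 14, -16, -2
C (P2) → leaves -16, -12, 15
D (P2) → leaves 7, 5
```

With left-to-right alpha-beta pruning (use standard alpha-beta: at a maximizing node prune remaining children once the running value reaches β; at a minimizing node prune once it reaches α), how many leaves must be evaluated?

B [α=-∞,β=+∞]: v=-16
C [α=-16,β=+∞]: v=-16 after child 1 ≤ α → α-cutoff, skip 2
D [α=-16,β=+∞]: v=5
Root [α=-∞,β=+∞]: v=5
Leaves evaluated: 6 of 8.

6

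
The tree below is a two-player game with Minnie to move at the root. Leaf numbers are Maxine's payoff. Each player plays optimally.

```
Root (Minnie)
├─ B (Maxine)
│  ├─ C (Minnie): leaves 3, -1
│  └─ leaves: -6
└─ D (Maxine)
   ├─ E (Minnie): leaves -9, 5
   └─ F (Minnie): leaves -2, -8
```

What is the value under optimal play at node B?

C: min(3, -1) = -1
B: max(-1, -6) = -1

-1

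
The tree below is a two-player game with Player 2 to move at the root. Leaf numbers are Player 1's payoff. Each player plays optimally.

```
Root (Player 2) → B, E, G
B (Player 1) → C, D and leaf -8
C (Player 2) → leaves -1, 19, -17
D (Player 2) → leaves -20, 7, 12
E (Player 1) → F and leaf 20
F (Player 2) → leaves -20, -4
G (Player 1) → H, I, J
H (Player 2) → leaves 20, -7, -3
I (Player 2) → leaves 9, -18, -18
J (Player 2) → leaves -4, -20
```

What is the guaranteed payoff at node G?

H: min(20, -7, -3) = -7
I: min(9, -18, -18) = -18
J: min(-4, -20) = -20
G: max(-7, -18, -20) = -7

-7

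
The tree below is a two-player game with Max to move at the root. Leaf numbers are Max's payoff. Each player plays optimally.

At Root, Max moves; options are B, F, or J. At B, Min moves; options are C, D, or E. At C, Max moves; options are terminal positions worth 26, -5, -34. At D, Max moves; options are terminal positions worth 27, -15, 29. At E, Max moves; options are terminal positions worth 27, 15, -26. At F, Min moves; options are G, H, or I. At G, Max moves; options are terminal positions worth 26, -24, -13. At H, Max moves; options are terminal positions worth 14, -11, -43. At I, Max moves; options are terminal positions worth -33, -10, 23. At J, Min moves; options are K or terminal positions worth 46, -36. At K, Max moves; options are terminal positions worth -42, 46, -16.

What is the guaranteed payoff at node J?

K: max(-42, 46, -16) = 46
J: min(46, 46, -36) = -36

-36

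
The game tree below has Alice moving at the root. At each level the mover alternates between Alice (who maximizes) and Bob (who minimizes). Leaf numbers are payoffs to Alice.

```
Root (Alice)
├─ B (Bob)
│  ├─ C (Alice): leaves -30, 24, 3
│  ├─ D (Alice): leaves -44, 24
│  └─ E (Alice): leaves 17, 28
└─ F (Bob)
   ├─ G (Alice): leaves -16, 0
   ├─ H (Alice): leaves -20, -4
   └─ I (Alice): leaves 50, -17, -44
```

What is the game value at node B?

C: max(-30, 24, 3) = 24
D: max(-44, 24) = 24
E: max(17, 28) = 28
B: min(24, 24, 28) = 24

24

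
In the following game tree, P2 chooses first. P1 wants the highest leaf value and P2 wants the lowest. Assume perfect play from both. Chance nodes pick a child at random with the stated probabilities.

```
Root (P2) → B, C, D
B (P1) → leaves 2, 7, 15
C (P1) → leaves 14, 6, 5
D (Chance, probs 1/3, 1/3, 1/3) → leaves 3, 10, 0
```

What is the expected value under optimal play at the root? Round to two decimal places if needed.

4.33

B (P1): max(2, 7, 15) = 15
C (P1): max(14, 6, 5) = 14
D (Chance): 1/3·3 + 1/3·10 + 1/3·0 = 4.33
Root (P2): min(15, 14, 4.33) = 4.33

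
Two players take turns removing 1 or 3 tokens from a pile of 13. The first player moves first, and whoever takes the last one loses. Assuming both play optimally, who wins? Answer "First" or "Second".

W/L table (W = player to move can force a win):
i:   0  1  2  3  4  5  6  7  8  9 10 11 12 13
     W  L  W  L  W  L  W  L  W  L  W  L  W  L
Position 13 is L, so the second player wins.

Second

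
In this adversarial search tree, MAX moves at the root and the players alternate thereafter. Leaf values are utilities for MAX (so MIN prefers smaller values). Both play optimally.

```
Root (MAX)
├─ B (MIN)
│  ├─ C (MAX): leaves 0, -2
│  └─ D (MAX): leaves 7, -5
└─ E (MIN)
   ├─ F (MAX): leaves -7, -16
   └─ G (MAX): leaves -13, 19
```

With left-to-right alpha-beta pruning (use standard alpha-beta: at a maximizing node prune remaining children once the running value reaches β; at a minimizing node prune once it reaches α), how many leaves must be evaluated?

5

C [α=-∞,β=+∞]: v=0
D [α=-∞,β=0]: v=7 after child 1 ≥ β → β-cutoff, skip 1
B [α=-∞,β=+∞]: v=0
F [α=0,β=+∞]: v=-7
E [α=0,β=+∞]: v=-7 after child 1 ≤ α → α-cutoff, skip 1
Root [α=-∞,β=+∞]: v=0
Leaves evaluated: 5 of 8.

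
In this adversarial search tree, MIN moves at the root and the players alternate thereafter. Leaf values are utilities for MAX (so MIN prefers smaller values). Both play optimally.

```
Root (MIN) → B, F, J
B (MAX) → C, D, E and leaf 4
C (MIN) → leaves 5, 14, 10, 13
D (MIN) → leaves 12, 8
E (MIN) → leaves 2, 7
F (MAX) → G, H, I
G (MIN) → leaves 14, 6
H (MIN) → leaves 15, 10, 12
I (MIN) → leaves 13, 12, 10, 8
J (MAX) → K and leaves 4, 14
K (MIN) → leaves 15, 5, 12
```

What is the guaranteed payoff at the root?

8

C (MIN): min(5, 14, 10, 13) = 5
D (MIN): min(12, 8) = 8
E (MIN): min(2, 7) = 2
B (MAX): max(5, 8, 2, 4) = 8
G (MIN): min(14, 6) = 6
H (MIN): min(15, 10, 12) = 10
I (MIN): min(13, 12, 10, 8) = 8
F (MAX): max(6, 10, 8) = 10
K (MIN): min(15, 5, 12) = 5
J (MAX): max(5, 4, 14) = 14
Root (MIN): min(8, 10, 14) = 8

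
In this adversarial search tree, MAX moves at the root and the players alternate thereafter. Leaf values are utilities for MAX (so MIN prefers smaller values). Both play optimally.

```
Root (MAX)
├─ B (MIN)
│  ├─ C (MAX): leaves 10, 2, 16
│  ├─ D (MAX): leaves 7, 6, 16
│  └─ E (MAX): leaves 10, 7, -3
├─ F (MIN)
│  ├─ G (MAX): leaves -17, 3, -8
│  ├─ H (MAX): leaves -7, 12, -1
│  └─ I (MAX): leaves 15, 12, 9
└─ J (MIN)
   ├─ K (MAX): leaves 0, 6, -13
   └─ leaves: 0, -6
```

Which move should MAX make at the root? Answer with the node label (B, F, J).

C (MAX): max(10, 2, 16) = 16
D (MAX): max(7, 6, 16) = 16
E (MAX): max(10, 7, -3) = 10
B (MIN): min(16, 16, 10) = 10
G (MAX): max(-17, 3, -8) = 3
H (MAX): max(-7, 12, -1) = 12
I (MAX): max(15, 12, 9) = 15
F (MIN): min(3, 12, 15) = 3
K (MAX): max(0, 6, -13) = 6
J (MIN): min(6, 0, -6) = -6
Root (MAX): max(10, 3, -6) = 10
MAX picks the child with the highest value: B (value 10).

B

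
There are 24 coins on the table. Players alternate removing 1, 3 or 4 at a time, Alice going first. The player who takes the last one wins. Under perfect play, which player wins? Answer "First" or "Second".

Compute winning (W) and losing (L) positions by backward induction:
i:   0  1  2  3  4  5  6  7  8  9 10 11 12 13 14 15 16 17 18 19 20 21 22 23 24
     L  W  L  W  W  W  W  L  W  L  W  W  W  W  L  W  L  W  W  W  W  L  W  L  W
Position 24 is W, so the first player wins.

First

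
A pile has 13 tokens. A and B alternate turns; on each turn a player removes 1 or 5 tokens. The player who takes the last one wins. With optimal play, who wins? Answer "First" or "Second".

i:   0  1  2  3  4  5  6  7  8  9 10 11 12 13
     L  W  L  W  L  W  L  W  L  W  L  W  L  W
Position 13 is W, so the first player wins.

First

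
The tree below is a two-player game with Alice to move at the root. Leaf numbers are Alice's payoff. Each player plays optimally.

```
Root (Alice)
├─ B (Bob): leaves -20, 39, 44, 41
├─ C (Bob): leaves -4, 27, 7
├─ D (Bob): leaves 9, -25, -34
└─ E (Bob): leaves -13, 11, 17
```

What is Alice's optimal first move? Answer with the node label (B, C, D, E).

B (Bob): min(-20, 39, 44, 41) = -20
C (Bob): min(-4, 27, 7) = -4
D (Bob): min(9, -25, -34) = -34
E (Bob): min(-13, 11, 17) = -13
Root (Alice): max(-20, -4, -34, -13) = -4
Alice picks the child with the highest value: C (value -4).

C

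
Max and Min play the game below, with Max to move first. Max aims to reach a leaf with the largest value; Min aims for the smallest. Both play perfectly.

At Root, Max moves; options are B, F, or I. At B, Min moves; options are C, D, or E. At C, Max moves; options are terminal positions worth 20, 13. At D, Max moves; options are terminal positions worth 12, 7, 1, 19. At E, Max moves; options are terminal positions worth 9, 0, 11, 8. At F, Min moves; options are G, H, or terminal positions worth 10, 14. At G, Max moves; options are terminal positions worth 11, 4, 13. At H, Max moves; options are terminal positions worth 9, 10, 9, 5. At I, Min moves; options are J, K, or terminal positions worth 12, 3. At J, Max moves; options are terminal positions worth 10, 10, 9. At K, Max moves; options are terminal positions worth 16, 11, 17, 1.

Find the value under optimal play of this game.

11

C (Max): max(20, 13) = 20
D (Max): max(12, 7, 1, 19) = 19
E (Max): max(9, 0, 11, 8) = 11
B (Min): min(20, 19, 11) = 11
G (Max): max(11, 4, 13) = 13
H (Max): max(9, 10, 9, 5) = 10
F (Min): min(13, 10, 10, 14) = 10
J (Max): max(10, 10, 9) = 10
K (Max): max(16, 11, 17, 1) = 17
I (Min): min(10, 17, 12, 3) = 3
Root (Max): max(11, 10, 3) = 11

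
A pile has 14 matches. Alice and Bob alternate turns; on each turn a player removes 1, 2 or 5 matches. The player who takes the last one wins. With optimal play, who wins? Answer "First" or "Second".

First

Compute winning (W) and losing (L) positions by backward induction:
i:   0  1  2  3  4  5  6  7  8  9 10 11 12 13 14
     L  W  W  L  W  W  L  W  W  L  W  W  L  W  W
Position 14 is W, so the first player wins.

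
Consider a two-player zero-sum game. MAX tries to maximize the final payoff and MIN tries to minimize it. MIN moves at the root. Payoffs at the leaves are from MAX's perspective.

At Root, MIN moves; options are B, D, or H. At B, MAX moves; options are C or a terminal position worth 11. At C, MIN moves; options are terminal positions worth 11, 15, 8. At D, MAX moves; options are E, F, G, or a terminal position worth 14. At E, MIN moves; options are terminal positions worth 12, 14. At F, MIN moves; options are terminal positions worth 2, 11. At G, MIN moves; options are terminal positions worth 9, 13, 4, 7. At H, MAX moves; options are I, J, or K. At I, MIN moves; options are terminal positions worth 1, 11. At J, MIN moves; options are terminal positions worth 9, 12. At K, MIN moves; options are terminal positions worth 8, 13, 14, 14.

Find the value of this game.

9

C (MIN): min(11, 15, 8) = 8
B (MAX): max(8, 11) = 11
E (MIN): min(12, 14) = 12
F (MIN): min(2, 11) = 2
G (MIN): min(9, 13, 4, 7) = 4
D (MAX): max(12, 2, 4, 14) = 14
I (MIN): min(1, 11) = 1
J (MIN): min(9, 12) = 9
K (MIN): min(8, 13, 14, 14) = 8
H (MAX): max(1, 9, 8) = 9
Root (MIN): min(11, 14, 9) = 9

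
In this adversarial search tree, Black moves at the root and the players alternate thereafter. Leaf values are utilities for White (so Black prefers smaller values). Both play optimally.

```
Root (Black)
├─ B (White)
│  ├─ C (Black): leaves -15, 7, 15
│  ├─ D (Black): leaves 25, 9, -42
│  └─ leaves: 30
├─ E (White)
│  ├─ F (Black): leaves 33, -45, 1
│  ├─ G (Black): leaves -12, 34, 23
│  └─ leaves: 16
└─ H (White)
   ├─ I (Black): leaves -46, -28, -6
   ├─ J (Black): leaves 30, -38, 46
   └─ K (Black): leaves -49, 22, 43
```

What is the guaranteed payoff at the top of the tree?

-38

C (Black): min(-15, 7, 15) = -15
D (Black): min(25, 9, -42) = -42
B (White): max(-15, -42, 30) = 30
F (Black): min(33, -45, 1) = -45
G (Black): min(-12, 34, 23) = -12
E (White): max(-45, -12, 16) = 16
I (Black): min(-46, -28, -6) = -46
J (Black): min(30, -38, 46) = -38
K (Black): min(-49, 22, 43) = -49
H (White): max(-46, -38, -49) = -38
Root (Black): min(30, 16, -38) = -38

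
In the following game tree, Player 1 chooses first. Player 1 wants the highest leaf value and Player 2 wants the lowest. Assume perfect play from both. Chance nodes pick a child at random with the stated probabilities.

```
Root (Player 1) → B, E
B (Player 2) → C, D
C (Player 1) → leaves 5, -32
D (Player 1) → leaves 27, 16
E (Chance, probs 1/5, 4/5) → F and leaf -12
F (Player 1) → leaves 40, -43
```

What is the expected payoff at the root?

5

C (Player 1): max(5, -32) = 5
D (Player 1): max(27, 16) = 27
B (Player 2): min(5, 27) = 5
F (Player 1): max(40, -43) = 40
E (Chance): 1/5·40 + 4/5·-12 = -1.6
Root (Player 1): max(5, -1.6) = 5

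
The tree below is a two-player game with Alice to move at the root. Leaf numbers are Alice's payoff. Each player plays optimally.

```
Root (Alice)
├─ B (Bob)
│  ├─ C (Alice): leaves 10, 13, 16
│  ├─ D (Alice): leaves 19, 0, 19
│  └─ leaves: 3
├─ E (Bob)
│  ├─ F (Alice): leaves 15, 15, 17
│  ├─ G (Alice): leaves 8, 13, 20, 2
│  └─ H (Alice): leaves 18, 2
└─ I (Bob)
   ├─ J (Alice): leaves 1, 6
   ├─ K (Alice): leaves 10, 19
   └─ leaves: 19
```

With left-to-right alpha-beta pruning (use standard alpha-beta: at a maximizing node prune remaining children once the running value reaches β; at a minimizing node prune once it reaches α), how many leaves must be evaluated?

14

C [α=-∞,β=+∞]: v=16
D [α=-∞,β=16]: v=19 after child 1 ≥ β → β-cutoff, skip 2
B [α=-∞,β=+∞]: v=3
F [α=3,β=+∞]: v=17
G [α=3,β=17]: v=20 after child 3 ≥ β → β-cutoff, skip 1
H [α=3,β=17]: v=18 after child 1 ≥ β → β-cutoff, skip 1
E [α=3,β=+∞]: v=17
J [α=17,β=+∞]: v=6
I [α=17,β=+∞]: v=6 after child 1 ≤ α → α-cutoff, skip 2
Root [α=-∞,β=+∞]: v=17
Leaves evaluated: 14 of 21.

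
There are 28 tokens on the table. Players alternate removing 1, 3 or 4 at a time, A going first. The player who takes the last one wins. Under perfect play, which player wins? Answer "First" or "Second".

Second

Positions where the player to move wins (W) vs loses (L):
i:   0  1  2  3  4  5  6  7  8  9 10 11 12 13 14 15 16 17 18 19 20 21 22 23 24 25 26 27 28
     L  W  L  W  W  W  W  L  W  L  W  W  W  W  L  W  L  W  W  W  W  L  W  L  W  W  W  W  L
Position 28 is L, so the second player wins.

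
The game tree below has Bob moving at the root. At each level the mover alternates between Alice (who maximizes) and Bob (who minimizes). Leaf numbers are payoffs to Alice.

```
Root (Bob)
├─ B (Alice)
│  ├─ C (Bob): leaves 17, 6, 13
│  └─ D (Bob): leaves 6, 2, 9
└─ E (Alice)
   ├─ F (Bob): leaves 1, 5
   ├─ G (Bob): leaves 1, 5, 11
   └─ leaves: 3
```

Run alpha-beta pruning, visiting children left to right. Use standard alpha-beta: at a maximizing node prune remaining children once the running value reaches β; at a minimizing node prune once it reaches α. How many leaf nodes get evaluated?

8

C [α=-∞,β=+∞]: v=6
D [α=6,β=+∞]: v=6 after child 1 ≤ α → α-cutoff, skip 2
B [α=-∞,β=+∞]: v=6
F [α=-∞,β=6]: v=1
G [α=1,β=6]: v=1 after child 1 ≤ α → α-cutoff, skip 2
E [α=-∞,β=6]: v=3
Root [α=-∞,β=+∞]: v=3
Leaves evaluated: 8 of 12.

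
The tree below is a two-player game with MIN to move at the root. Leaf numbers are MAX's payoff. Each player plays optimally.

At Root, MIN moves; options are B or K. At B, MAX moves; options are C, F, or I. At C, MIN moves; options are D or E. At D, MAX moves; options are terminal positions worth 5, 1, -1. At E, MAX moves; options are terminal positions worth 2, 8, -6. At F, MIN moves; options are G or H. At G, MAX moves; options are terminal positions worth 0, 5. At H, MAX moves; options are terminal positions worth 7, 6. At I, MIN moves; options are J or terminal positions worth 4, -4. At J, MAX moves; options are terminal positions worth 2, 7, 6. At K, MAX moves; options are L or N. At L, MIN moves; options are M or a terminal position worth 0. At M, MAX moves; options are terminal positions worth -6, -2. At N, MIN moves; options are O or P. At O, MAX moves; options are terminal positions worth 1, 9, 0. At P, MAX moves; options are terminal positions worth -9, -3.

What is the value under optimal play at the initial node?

D (MAX): max(5, 1, -1) = 5
E (MAX): max(2, 8, -6) = 8
C (MIN): min(5, 8) = 5
G (MAX): max(0, 5) = 5
H (MAX): max(7, 6) = 7
F (MIN): min(5, 7) = 5
J (MAX): max(2, 7, 6) = 7
I (MIN): min(7, 4, -4) = -4
B (MAX): max(5, 5, -4) = 5
M (MAX): max(-6, -2) = -2
L (MIN): min(-2, 0) = -2
O (MAX): max(1, 9, 0) = 9
P (MAX): max(-9, -3) = -3
N (MIN): min(9, -3) = -3
K (MAX): max(-2, -3) = -2
Root (MIN): min(5, -2) = -2

-2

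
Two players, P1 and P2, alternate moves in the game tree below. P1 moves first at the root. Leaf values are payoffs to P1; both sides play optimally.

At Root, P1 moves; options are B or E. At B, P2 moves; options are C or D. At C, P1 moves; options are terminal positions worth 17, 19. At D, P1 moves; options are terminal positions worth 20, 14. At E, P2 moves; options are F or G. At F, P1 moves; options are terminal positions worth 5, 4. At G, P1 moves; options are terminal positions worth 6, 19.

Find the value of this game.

19

C (P1): max(17, 19) = 19
D (P1): max(20, 14) = 20
B (P2): min(19, 20) = 19
F (P1): max(5, 4) = 5
G (P1): max(6, 19) = 19
E (P2): min(5, 19) = 5
Root (P1): max(19, 5) = 19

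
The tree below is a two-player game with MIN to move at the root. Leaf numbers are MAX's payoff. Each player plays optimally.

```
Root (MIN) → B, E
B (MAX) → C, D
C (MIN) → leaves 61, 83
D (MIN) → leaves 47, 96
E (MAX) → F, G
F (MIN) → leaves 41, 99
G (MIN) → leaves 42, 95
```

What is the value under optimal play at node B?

61

C: min(61, 83) = 61
D: min(47, 96) = 47
B: max(61, 47) = 61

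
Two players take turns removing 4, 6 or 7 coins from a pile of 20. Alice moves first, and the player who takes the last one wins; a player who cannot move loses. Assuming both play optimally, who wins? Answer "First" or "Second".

First

Mark each pile size as W (mover wins) or L (mover loses):
i:   0  1  2  3  4  5  6  7  8  9 10 11 12 13 14 15 16 17 18 19 20
     L  L  L  L  W  W  W  W  W  W  W  L  L  L  L  W  W  W  W  W  W
Position 20 is W, so the first player wins.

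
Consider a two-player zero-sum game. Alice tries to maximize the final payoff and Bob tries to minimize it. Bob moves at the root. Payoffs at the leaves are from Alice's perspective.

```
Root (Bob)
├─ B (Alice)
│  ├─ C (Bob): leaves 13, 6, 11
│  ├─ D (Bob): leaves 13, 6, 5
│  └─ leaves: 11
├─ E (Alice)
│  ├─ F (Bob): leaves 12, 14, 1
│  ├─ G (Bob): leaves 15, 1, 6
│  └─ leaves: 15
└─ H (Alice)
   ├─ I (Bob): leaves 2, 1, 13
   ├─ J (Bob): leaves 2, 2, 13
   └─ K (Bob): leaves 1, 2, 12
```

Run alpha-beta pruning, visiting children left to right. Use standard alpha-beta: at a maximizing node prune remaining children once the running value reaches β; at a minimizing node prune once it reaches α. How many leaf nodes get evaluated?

19

C [α=-∞,β=+∞]: v=6
D [α=6,β=+∞]: v=6 after child 2 ≤ α → α-cutoff, skip 1
B [α=-∞,β=+∞]: v=11
F [α=-∞,β=11]: v=1
G [α=1,β=11]: v=1 after child 2 ≤ α → α-cutoff, skip 1
E [α=-∞,β=11]: v=15
I [α=-∞,β=11]: v=1
J [α=1,β=11]: v=2
K [α=2,β=11]: v=1 after child 1 ≤ α → α-cutoff, skip 2
H [α=-∞,β=11]: v=2
Root [α=-∞,β=+∞]: v=2
Leaves evaluated: 19 of 23.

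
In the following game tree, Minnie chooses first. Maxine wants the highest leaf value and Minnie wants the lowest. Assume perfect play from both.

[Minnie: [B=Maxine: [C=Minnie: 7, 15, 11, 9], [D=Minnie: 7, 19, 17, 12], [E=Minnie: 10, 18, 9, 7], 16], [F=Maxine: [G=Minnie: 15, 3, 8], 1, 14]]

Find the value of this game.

C (Minnie): min(7, 15, 11, 9) = 7
D (Minnie): min(7, 19, 17, 12) = 7
E (Minnie): min(10, 18, 9, 7) = 7
B (Maxine): max(7, 7, 7, 16) = 16
G (Minnie): min(15, 3, 8) = 3
F (Maxine): max(3, 1, 14) = 14
Root (Minnie): min(16, 14) = 14

14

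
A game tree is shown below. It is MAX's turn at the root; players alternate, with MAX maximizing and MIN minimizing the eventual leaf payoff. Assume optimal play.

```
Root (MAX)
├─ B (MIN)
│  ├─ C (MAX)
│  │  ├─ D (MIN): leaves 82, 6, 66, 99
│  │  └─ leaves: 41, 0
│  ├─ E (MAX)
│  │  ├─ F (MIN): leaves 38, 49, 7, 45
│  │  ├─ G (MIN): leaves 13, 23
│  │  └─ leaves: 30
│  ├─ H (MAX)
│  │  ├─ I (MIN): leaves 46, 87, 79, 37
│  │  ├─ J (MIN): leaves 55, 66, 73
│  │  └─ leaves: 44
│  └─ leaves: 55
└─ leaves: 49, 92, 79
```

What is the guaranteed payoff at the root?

D (MIN): min(82, 6, 66, 99) = 6
C (MAX): max(6, 41, 0) = 41
F (MIN): min(38, 49, 7, 45) = 7
G (MIN): min(13, 23) = 13
E (MAX): max(7, 13, 30) = 30
I (MIN): min(46, 87, 79, 37) = 37
J (MIN): min(55, 66, 73) = 55
H (MAX): max(37, 55, 44) = 55
B (MIN): min(41, 30, 55, 55) = 30
Root (MAX): max(30, 49, 92, 79) = 92

92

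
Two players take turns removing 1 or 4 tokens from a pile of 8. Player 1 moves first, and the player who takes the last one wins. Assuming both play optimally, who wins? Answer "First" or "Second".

First

Mark each pile size as W (mover wins) or L (mover loses):
i:   0  1  2  3  4  5  6  7  8
     L  W  L  W  W  L  W  L  W
Position 8 is W, so the first player wins.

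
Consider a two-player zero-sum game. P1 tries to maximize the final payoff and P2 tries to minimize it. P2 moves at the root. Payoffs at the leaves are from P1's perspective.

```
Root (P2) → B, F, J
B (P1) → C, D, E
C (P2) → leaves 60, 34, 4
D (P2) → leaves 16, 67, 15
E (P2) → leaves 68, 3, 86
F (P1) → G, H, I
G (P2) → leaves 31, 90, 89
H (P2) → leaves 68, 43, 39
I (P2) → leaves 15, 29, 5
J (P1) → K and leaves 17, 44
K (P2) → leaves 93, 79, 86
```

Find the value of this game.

15

C (P2): min(60, 34, 4) = 4
D (P2): min(16, 67, 15) = 15
E (P2): min(68, 3, 86) = 3
B (P1): max(4, 15, 3) = 15
G (P2): min(31, 90, 89) = 31
H (P2): min(68, 43, 39) = 39
I (P2): min(15, 29, 5) = 5
F (P1): max(31, 39, 5) = 39
K (P2): min(93, 79, 86) = 79
J (P1): max(79, 17, 44) = 79
Root (P2): min(15, 39, 79) = 15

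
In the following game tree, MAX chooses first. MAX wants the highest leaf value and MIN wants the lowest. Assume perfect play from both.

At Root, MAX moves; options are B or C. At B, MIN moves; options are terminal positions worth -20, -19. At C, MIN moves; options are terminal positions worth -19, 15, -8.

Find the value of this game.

-19

B (MIN): min(-20, -19) = -20
C (MIN): min(-19, 15, -8) = -19
Root (MAX): max(-20, -19) = -19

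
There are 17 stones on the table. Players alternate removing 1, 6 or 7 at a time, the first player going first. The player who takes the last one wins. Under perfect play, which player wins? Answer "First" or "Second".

First

i:   0  1  2  3  4  5  6  7  8  9 10 11 12 13 14 15 16 17
     L  W  L  W  L  W  W  W  W  W  W  W  L  W  L  W  L  W
Position 17 is W, so the first player wins.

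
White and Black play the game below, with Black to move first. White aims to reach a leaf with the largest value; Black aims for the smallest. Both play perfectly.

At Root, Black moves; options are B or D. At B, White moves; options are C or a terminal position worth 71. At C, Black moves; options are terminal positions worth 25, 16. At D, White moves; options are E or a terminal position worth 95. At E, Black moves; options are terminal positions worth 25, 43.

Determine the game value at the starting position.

C (Black): min(25, 16) = 16
B (White): max(16, 71) = 71
E (Black): min(25, 43) = 25
D (White): max(25, 95) = 95
Root (Black): min(71, 95) = 71

71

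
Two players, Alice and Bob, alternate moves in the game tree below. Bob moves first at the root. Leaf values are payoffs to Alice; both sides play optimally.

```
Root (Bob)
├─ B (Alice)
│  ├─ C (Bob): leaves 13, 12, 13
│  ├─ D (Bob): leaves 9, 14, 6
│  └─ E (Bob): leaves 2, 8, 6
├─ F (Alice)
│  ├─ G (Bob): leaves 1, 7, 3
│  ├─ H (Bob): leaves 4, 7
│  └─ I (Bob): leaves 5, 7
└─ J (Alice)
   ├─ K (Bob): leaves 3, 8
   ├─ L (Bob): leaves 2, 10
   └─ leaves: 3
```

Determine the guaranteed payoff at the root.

C (Bob): min(13, 12, 13) = 12
D (Bob): min(9, 14, 6) = 6
E (Bob): min(2, 8, 6) = 2
B (Alice): max(12, 6, 2) = 12
G (Bob): min(1, 7, 3) = 1
H (Bob): min(4, 7) = 4
I (Bob): min(5, 7) = 5
F (Alice): max(1, 4, 5) = 5
K (Bob): min(3, 8) = 3
L (Bob): min(2, 10) = 2
J (Alice): max(3, 2, 3) = 3
Root (Bob): min(12, 5, 3) = 3

3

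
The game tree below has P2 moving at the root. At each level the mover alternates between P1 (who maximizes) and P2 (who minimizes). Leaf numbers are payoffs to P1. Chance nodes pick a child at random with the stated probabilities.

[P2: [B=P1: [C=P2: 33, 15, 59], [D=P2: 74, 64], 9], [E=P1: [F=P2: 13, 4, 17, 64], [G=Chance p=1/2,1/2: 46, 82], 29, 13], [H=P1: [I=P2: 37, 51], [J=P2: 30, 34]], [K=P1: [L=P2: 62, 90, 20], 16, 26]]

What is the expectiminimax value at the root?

C (P2): min(33, 15, 59) = 15
D (P2): min(74, 64) = 64
B (P1): max(15, 64, 9) = 64
F (P2): min(13, 4, 17, 64) = 4
G (Chance): 1/2·46 + 1/2·82 = 64
E (P1): max(4, 64, 29, 13) = 64
I (P2): min(37, 51) = 37
J (P2): min(30, 34) = 30
H (P1): max(37, 30) = 37
L (P2): min(62, 90, 20) = 20
K (P1): max(20, 16, 26) = 26
Root (P2): min(64, 64, 37, 26) = 26

26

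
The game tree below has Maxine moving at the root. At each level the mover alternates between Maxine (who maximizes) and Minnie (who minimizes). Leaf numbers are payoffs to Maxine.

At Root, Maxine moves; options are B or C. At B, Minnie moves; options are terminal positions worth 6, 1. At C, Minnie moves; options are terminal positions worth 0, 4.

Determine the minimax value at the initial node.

1

B (Minnie): min(6, 1) = 1
C (Minnie): min(0, 4) = 0
Root (Maxine): max(1, 0) = 1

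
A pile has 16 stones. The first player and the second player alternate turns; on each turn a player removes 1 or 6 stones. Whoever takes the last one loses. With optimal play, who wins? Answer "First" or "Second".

First

W/L table (W = player to move can force a win):
i:   0  1  2  3  4  5  6  7  8  9 10 11 12 13 14 15 16
     W  L  W  L  W  L  W  W  L  W  L  W  L  W  W  L  W
Position 16 is W, so the first player wins.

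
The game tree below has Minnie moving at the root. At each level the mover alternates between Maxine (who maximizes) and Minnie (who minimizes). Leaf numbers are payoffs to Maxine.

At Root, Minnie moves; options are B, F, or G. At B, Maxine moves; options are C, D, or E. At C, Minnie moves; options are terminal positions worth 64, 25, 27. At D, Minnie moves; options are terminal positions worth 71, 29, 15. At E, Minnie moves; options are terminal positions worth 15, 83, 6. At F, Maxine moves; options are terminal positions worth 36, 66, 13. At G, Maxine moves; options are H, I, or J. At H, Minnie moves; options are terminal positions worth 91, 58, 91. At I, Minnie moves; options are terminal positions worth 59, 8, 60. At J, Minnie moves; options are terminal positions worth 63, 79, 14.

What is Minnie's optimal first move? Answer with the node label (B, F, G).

C (Minnie): min(64, 25, 27) = 25
D (Minnie): min(71, 29, 15) = 15
E (Minnie): min(15, 83, 6) = 6
B (Maxine): max(25, 15, 6) = 25
F (Maxine): max(36, 66, 13) = 66
H (Minnie): min(91, 58, 91) = 58
I (Minnie): min(59, 8, 60) = 8
J (Minnie): min(63, 79, 14) = 14
G (Maxine): max(58, 8, 14) = 58
Root (Minnie): min(25, 66, 58) = 25
Minnie picks the child with the lowest value: B (value 25).

B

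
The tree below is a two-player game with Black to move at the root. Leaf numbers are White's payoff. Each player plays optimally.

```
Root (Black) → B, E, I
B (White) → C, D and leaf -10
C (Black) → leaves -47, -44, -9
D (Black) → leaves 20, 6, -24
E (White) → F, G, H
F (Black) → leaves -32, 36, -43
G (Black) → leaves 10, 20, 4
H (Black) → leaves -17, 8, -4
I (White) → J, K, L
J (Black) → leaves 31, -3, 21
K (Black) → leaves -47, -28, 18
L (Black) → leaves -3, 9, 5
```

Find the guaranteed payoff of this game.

-10

C (Black): min(-47, -44, -9) = -47
D (Black): min(20, 6, -24) = -24
B (White): max(-47, -24, -10) = -10
F (Black): min(-32, 36, -43) = -43
G (Black): min(10, 20, 4) = 4
H (Black): min(-17, 8, -4) = -17
E (White): max(-43, 4, -17) = 4
J (Black): min(31, -3, 21) = -3
K (Black): min(-47, -28, 18) = -47
L (Black): min(-3, 9, 5) = -3
I (White): max(-3, -47, -3) = -3
Root (Black): min(-10, 4, -3) = -10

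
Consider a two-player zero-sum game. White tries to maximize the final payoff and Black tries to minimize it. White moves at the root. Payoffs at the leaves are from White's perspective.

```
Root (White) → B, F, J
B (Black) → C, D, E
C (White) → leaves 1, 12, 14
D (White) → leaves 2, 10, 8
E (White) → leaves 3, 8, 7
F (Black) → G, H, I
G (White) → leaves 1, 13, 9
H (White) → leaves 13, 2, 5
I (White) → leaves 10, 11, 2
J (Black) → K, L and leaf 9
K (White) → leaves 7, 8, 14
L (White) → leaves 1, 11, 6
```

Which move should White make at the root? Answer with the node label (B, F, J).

F

C (White): max(1, 12, 14) = 14
D (White): max(2, 10, 8) = 10
E (White): max(3, 8, 7) = 8
B (Black): min(14, 10, 8) = 8
G (White): max(1, 13, 9) = 13
H (White): max(13, 2, 5) = 13
I (White): max(10, 11, 2) = 11
F (Black): min(13, 13, 11) = 11
K (White): max(7, 8, 14) = 14
L (White): max(1, 11, 6) = 11
J (Black): min(14, 11, 9) = 9
Root (White): max(8, 11, 9) = 11
White picks the child with the highest value: F (value 11).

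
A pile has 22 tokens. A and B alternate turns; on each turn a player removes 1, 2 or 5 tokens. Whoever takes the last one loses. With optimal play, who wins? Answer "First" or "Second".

Compute winning (W) and losing (L) positions by backward induction:
i:   0  1  2  3  4  5  6  7  8  9 10 11 12 13 14 15 16 17 18 19 20 21 22
     W  L  W  W  L  W  W  L  W  W  L  W  W  L  W  W  L  W  W  L  W  W  L
Position 22 is L, so the second player wins.

Second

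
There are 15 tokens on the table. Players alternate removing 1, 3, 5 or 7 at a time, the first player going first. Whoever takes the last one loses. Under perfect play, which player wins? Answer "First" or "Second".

Positions where the player to move wins (W) vs loses (L):
i:   0  1  2  3  4  5  6  7  8  9 10 11 12 13 14 15
     W  L  W  L  W  L  W  L  W  L  W  L  W  L  W  L
Position 15 is L, so the second player wins.

Second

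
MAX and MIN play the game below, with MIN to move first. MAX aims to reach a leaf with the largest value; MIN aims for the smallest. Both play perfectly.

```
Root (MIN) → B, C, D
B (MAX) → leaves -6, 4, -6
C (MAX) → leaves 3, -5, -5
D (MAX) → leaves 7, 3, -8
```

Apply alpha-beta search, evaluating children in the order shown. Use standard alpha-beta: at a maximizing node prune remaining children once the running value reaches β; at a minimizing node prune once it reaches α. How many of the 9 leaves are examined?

7

B [α=-∞,β=+∞]: v=4
C [α=-∞,β=4]: v=3
D [α=-∞,β=3]: v=7 after child 1 ≥ β → β-cutoff, skip 2
Root [α=-∞,β=+∞]: v=3
Leaves evaluated: 7 of 9.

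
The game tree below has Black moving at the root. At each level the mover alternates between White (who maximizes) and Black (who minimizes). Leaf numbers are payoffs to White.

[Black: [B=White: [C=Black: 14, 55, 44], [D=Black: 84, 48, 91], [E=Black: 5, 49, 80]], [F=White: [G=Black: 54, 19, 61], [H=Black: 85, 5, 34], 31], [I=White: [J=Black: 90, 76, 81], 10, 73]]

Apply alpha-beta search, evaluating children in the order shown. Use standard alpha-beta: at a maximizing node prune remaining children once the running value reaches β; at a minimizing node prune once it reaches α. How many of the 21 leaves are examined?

C [α=-∞,β=+∞]: v=14
D [α=14,β=+∞]: v=48
E [α=48,β=+∞]: v=5 after child 1 ≤ α → α-cutoff, skip 2
B [α=-∞,β=+∞]: v=48
G [α=-∞,β=48]: v=19
H [α=19,β=48]: v=5 after child 2 ≤ α → α-cutoff, skip 1
F [α=-∞,β=48]: v=31
J [α=-∞,β=31]: v=76
I [α=-∞,β=31]: v=76 after child 1 ≥ β → β-cutoff, skip 2
Root [α=-∞,β=+∞]: v=31
Leaves evaluated: 16 of 21.

16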